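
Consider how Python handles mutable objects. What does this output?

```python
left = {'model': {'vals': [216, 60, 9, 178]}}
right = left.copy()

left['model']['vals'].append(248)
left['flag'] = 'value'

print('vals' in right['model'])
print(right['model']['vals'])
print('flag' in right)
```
True
[216, 60, 9, 178, 248]
False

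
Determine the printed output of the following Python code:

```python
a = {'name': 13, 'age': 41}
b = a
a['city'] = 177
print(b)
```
{'name': 13, 'age': 41, 'city': 177}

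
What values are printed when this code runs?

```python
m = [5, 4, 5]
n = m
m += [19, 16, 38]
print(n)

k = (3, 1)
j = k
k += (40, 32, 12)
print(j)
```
[5, 4, 5, 19, 16, 38]
(3, 1)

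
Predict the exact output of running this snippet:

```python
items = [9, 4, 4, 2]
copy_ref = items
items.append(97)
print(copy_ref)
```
[9, 4, 4, 2, 97]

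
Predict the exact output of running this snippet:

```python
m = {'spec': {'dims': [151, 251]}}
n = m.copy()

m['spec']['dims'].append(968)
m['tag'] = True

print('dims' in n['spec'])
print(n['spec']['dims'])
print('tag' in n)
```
True
[151, 251, 968]
False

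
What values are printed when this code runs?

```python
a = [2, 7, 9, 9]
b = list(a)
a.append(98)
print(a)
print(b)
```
[2, 7, 9, 9, 98]
[2, 7, 9, 9]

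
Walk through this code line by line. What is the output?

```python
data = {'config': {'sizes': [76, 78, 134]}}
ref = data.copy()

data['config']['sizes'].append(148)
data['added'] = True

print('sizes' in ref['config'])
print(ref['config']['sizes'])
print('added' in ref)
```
True
[76, 78, 134, 148]
False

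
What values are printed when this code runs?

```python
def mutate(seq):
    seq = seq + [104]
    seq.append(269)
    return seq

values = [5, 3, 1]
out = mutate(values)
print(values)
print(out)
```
[5, 3, 1]
[5, 3, 1, 104, 269]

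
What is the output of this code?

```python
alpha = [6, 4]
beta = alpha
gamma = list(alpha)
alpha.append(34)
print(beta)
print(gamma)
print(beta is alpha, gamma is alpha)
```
[6, 4, 34]
[6, 4]
True False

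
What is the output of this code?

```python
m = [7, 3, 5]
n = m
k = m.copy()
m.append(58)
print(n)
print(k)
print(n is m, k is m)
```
[7, 3, 5, 58]
[7, 3, 5]
True False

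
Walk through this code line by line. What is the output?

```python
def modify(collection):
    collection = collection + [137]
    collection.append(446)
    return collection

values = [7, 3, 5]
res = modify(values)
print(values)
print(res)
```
[7, 3, 5]
[7, 3, 5, 137, 446]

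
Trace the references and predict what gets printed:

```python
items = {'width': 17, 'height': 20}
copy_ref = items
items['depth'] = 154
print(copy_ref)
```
{'width': 17, 'height': 20, 'depth': 154}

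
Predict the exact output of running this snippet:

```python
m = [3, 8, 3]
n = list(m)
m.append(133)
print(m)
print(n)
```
[3, 8, 3, 133]
[3, 8, 3]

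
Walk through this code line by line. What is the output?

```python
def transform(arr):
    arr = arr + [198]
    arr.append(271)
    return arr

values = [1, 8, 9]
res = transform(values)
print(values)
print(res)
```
[1, 8, 9]
[1, 8, 9, 198, 271]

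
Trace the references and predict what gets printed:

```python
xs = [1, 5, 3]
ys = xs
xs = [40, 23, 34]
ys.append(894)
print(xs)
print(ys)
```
[40, 23, 34]
[1, 5, 3, 894]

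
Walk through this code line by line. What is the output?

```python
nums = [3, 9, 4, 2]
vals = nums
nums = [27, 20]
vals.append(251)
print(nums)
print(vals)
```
[27, 20]
[3, 9, 4, 2, 251]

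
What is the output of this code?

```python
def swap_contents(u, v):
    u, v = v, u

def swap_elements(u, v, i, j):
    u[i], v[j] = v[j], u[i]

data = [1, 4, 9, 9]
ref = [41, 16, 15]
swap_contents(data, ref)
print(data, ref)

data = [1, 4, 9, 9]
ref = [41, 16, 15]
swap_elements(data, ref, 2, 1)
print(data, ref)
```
[1, 4, 9, 9] [41, 16, 15]
[1, 4, 16, 9] [41, 9, 15]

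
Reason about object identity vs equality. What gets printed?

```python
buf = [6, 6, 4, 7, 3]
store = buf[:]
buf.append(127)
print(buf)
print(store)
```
[6, 6, 4, 7, 3, 127]
[6, 6, 4, 7, 3]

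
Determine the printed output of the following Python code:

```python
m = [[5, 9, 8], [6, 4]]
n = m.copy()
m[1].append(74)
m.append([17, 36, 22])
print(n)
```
[[5, 9, 8], [6, 4, 74]]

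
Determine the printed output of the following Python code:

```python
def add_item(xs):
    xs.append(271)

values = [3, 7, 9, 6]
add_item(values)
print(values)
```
[3, 7, 9, 6, 271]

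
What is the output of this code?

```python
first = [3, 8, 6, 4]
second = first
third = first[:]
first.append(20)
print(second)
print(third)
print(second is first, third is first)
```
[3, 8, 6, 4, 20]
[3, 8, 6, 4]
True False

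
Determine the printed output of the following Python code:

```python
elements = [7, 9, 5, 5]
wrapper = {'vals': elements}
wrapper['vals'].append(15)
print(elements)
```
[7, 9, 5, 5, 15]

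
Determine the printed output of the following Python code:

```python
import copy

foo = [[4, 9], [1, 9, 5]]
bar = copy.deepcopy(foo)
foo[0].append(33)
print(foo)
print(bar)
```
[[4, 9, 33], [1, 9, 5]]
[[4, 9], [1, 9, 5]]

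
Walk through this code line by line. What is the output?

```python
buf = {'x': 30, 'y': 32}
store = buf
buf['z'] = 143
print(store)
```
{'x': 30, 'y': 32, 'z': 143}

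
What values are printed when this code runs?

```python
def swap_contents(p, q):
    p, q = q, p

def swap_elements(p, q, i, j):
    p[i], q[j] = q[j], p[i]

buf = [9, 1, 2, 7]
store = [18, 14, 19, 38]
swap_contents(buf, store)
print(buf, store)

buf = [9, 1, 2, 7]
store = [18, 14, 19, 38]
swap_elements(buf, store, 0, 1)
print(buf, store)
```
[9, 1, 2, 7] [18, 14, 19, 38]
[14, 1, 2, 7] [18, 9, 19, 38]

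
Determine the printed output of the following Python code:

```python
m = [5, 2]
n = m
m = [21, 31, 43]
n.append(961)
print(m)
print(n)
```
[21, 31, 43]
[5, 2, 961]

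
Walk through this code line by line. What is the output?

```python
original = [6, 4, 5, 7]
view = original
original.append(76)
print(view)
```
[6, 4, 5, 7, 76]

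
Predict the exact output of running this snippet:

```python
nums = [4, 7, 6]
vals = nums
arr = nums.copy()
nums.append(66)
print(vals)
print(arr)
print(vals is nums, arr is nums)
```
[4, 7, 6, 66]
[4, 7, 6]
True False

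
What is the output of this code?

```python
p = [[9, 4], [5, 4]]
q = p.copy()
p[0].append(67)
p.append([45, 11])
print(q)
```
[[9, 4, 67], [5, 4]]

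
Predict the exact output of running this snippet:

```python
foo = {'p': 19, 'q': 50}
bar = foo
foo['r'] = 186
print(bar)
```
{'p': 19, 'q': 50, 'r': 186}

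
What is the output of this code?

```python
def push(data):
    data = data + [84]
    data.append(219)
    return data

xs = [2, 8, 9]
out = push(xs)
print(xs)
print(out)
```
[2, 8, 9]
[2, 8, 9, 84, 219]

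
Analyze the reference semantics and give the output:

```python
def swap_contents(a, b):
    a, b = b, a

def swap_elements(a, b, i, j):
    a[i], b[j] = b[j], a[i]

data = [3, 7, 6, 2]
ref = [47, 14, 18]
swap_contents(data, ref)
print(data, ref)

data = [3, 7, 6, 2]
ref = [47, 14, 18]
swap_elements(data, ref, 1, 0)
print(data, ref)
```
[3, 7, 6, 2] [47, 14, 18]
[3, 47, 6, 2] [7, 14, 18]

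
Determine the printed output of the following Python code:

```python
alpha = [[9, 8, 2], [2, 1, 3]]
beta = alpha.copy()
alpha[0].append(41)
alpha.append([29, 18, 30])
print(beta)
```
[[9, 8, 2, 41], [2, 1, 3]]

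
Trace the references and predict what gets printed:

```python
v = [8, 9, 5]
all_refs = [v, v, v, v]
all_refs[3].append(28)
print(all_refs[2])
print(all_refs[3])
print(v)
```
[8, 9, 5, 28]
[8, 9, 5, 28]
[8, 9, 5, 28]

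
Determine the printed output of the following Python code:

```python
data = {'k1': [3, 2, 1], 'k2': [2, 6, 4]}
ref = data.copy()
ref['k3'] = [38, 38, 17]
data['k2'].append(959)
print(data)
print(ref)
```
{'k1': [3, 2, 1], 'k2': [2, 6, 4, 959]}
{'k1': [3, 2, 1], 'k2': [2, 6, 4, 959], 'k3': [38, 38, 17]}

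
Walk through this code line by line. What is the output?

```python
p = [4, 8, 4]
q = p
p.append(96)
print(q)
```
[4, 8, 4, 96]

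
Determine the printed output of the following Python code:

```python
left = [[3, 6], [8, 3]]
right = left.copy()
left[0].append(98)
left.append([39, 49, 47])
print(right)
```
[[3, 6, 98], [8, 3]]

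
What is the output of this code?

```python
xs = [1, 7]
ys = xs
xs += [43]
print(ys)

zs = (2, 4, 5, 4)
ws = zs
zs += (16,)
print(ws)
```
[1, 7, 43]
(2, 4, 5, 4)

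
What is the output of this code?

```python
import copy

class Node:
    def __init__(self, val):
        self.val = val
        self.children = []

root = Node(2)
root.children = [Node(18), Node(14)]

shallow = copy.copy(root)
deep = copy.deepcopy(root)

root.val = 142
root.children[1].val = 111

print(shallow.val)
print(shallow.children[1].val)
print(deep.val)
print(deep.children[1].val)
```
2
111
2
14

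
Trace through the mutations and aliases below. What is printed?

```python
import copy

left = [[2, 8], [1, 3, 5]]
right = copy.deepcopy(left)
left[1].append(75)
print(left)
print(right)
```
[[2, 8], [1, 3, 5, 75]]
[[2, 8], [1, 3, 5]]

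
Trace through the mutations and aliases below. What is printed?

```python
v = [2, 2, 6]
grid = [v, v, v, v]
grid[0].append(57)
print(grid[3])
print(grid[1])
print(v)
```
[2, 2, 6, 57]
[2, 2, 6, 57]
[2, 2, 6, 57]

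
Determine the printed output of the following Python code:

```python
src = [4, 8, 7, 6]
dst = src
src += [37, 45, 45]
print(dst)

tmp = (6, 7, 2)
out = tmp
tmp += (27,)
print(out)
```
[4, 8, 7, 6, 37, 45, 45]
(6, 7, 2)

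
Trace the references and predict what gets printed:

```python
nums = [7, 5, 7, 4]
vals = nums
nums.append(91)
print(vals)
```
[7, 5, 7, 4, 91]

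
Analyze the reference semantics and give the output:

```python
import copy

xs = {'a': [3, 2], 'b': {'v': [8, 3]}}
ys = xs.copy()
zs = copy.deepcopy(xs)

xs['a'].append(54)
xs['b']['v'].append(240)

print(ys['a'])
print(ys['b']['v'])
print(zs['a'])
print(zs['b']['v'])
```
[3, 2, 54]
[8, 3, 240]
[3, 2]
[8, 3]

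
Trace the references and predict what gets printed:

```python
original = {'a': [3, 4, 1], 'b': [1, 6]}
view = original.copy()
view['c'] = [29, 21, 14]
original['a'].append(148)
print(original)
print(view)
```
{'a': [3, 4, 1, 148], 'b': [1, 6]}
{'a': [3, 4, 1, 148], 'b': [1, 6], 'c': [29, 21, 14]}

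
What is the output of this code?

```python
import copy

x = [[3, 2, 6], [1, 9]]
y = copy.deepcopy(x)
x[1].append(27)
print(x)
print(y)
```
[[3, 2, 6], [1, 9, 27]]
[[3, 2, 6], [1, 9]]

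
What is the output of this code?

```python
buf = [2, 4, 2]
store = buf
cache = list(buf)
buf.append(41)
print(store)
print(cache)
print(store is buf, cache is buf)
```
[2, 4, 2, 41]
[2, 4, 2]
True False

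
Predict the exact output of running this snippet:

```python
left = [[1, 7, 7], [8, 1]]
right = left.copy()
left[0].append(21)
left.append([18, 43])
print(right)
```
[[1, 7, 7, 21], [8, 1]]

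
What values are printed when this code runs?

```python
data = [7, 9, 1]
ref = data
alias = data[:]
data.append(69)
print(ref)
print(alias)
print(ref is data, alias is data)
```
[7, 9, 1, 69]
[7, 9, 1]
True False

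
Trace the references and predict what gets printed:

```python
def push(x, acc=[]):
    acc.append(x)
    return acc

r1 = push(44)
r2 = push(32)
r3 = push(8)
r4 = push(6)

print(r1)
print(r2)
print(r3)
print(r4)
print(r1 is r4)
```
[44, 32, 8, 6]
[44, 32, 8, 6]
[44, 32, 8, 6]
[44, 32, 8, 6]
True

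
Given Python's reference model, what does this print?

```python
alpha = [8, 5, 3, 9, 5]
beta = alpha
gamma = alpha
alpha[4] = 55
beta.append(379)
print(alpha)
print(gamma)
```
[8, 5, 3, 9, 55, 379]
[8, 5, 3, 9, 55, 379]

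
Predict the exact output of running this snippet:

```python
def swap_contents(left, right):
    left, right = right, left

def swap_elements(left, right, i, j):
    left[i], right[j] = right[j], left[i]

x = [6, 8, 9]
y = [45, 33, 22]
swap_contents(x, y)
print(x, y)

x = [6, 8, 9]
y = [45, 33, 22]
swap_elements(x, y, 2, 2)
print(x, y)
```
[6, 8, 9] [45, 33, 22]
[6, 8, 22] [45, 33, 9]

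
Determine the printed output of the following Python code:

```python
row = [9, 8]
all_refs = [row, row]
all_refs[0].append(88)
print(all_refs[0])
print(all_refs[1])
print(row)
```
[9, 8, 88]
[9, 8, 88]
[9, 8, 88]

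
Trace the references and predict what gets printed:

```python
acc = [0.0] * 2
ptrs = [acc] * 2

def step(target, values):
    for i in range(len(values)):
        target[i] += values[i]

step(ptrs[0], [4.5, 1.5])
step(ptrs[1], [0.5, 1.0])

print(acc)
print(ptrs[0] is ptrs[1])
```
[5.0, 2.5]
True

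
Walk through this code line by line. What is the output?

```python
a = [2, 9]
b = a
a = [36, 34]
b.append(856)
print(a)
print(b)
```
[36, 34]
[2, 9, 856]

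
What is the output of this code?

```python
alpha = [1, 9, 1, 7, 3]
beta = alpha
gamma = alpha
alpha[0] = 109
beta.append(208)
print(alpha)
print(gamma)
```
[109, 9, 1, 7, 3, 208]
[109, 9, 1, 7, 3, 208]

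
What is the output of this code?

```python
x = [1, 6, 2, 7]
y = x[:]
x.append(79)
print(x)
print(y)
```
[1, 6, 2, 7, 79]
[1, 6, 2, 7]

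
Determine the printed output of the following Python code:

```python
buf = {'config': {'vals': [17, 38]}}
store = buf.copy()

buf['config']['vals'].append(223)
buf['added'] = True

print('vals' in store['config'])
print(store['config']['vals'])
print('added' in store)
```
True
[17, 38, 223]
False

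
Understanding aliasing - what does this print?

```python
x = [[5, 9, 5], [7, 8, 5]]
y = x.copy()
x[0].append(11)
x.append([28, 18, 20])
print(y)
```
[[5, 9, 5, 11], [7, 8, 5]]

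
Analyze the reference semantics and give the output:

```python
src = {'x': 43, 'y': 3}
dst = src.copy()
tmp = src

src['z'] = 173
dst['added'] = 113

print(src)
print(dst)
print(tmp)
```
{'x': 43, 'y': 3, 'z': 173}
{'x': 43, 'y': 3, 'added': 113}
{'x': 43, 'y': 3, 'z': 173}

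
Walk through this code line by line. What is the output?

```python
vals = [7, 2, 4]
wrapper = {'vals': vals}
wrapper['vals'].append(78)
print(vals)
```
[7, 2, 4, 78]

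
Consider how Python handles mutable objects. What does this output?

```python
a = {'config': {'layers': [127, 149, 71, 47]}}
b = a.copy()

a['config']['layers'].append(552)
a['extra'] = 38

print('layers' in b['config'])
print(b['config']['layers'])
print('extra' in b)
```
True
[127, 149, 71, 47, 552]
False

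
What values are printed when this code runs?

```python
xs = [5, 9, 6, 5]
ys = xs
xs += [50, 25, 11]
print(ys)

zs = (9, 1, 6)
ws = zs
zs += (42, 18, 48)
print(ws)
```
[5, 9, 6, 5, 50, 25, 11]
(9, 1, 6)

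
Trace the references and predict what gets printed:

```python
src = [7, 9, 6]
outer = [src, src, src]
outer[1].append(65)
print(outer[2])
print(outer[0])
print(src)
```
[7, 9, 6, 65]
[7, 9, 6, 65]
[7, 9, 6, 65]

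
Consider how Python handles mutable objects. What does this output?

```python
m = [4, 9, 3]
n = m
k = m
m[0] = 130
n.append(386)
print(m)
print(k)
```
[130, 9, 3, 386]
[130, 9, 3, 386]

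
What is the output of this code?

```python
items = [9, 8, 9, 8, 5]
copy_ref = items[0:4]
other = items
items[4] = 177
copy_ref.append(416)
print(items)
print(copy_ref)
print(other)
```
[9, 8, 9, 8, 177]
[9, 8, 9, 8, 416]
[9, 8, 9, 8, 177]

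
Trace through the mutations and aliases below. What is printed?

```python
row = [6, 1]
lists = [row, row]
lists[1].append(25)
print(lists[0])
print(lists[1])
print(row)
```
[6, 1, 25]
[6, 1, 25]
[6, 1, 25]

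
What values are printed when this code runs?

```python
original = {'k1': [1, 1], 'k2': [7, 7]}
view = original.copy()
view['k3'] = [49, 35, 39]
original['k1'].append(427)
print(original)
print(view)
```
{'k1': [1, 1, 427], 'k2': [7, 7]}
{'k1': [1, 1, 427], 'k2': [7, 7], 'k3': [49, 35, 39]}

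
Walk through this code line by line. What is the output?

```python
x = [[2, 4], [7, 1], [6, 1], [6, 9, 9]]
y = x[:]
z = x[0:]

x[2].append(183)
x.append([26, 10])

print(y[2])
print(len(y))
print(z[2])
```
[6, 1, 183]
4
[6, 1, 183]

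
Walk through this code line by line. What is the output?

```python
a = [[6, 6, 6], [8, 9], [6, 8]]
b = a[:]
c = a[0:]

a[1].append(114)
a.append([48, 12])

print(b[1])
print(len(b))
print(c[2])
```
[8, 9, 114]
3
[6, 8]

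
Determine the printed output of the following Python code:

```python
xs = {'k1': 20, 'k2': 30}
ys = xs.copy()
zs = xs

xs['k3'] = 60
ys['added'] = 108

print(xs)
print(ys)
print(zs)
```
{'k1': 20, 'k2': 30, 'k3': 60}
{'k1': 20, 'k2': 30, 'added': 108}
{'k1': 20, 'k2': 30, 'k3': 60}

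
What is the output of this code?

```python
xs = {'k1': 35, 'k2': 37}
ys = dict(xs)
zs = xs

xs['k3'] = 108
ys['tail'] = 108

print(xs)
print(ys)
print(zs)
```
{'k1': 35, 'k2': 37, 'k3': 108}
{'k1': 35, 'k2': 37, 'tail': 108}
{'k1': 35, 'k2': 37, 'k3': 108}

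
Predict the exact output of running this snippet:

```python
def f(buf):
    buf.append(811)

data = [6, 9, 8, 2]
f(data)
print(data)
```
[6, 9, 8, 2, 811]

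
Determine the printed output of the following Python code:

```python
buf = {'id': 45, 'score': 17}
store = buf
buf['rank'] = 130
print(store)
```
{'id': 45, 'score': 17, 'rank': 130}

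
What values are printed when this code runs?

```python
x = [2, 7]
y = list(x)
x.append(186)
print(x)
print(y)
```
[2, 7, 186]
[2, 7]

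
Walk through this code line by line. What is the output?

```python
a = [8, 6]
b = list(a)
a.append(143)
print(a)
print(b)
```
[8, 6, 143]
[8, 6]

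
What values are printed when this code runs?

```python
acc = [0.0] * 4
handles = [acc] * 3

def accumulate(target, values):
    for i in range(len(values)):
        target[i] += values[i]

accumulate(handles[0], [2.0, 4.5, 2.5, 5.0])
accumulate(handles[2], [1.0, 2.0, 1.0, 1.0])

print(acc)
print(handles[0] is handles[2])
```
[3.0, 6.5, 3.5, 6.0]
True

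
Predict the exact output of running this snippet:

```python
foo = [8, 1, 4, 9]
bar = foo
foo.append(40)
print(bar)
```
[8, 1, 4, 9, 40]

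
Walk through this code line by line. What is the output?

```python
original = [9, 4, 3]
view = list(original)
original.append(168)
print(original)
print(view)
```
[9, 4, 3, 168]
[9, 4, 3]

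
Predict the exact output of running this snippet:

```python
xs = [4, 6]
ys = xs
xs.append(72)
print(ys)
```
[4, 6, 72]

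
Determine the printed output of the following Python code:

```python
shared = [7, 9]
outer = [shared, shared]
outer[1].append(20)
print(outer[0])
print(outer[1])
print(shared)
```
[7, 9, 20]
[7, 9, 20]
[7, 9, 20]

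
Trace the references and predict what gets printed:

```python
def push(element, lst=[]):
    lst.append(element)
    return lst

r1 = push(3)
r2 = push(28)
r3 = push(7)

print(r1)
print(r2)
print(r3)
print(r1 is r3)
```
[3, 28, 7]
[3, 28, 7]
[3, 28, 7]
True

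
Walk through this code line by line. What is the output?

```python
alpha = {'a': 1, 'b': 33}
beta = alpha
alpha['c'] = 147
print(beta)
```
{'a': 1, 'b': 33, 'c': 147}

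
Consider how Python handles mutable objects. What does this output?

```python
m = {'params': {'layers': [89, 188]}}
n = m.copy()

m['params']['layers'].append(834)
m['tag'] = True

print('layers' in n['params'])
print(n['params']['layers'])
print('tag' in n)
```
True
[89, 188, 834]
False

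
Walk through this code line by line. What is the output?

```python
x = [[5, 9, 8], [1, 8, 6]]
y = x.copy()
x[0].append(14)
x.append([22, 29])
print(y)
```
[[5, 9, 8, 14], [1, 8, 6]]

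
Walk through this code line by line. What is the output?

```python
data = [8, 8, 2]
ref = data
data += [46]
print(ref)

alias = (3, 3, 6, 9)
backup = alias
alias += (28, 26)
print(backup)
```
[8, 8, 2, 46]
(3, 3, 6, 9)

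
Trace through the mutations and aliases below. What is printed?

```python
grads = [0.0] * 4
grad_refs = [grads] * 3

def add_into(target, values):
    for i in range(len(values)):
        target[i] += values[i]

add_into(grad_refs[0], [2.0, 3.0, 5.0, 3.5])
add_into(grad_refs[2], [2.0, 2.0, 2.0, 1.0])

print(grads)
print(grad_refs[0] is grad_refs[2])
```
[4.0, 5.0, 7.0, 4.5]
True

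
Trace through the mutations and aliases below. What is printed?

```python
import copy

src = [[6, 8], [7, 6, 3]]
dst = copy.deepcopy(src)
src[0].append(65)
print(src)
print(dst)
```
[[6, 8, 65], [7, 6, 3]]
[[6, 8], [7, 6, 3]]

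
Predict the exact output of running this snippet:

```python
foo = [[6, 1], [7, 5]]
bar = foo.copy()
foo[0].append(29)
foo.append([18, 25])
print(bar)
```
[[6, 1, 29], [7, 5]]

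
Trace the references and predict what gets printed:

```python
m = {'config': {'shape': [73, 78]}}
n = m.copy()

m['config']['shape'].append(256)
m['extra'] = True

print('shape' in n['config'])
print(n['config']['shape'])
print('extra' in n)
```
True
[73, 78, 256]
False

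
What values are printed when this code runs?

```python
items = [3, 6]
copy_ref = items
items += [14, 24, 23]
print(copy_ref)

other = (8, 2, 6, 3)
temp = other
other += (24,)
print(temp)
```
[3, 6, 14, 24, 23]
(8, 2, 6, 3)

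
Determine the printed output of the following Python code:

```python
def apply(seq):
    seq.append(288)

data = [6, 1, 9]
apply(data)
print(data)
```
[6, 1, 9, 288]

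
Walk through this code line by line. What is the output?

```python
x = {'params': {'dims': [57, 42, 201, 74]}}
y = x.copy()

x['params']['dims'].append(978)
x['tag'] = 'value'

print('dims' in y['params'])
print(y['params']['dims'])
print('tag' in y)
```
True
[57, 42, 201, 74, 978]
False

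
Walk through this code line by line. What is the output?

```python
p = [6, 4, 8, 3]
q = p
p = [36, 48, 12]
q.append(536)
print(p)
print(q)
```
[36, 48, 12]
[6, 4, 8, 3, 536]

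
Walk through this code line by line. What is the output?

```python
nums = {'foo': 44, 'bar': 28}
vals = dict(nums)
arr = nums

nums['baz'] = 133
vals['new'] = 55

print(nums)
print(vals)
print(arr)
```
{'foo': 44, 'bar': 28, 'baz': 133}
{'foo': 44, 'bar': 28, 'new': 55}
{'foo': 44, 'bar': 28, 'baz': 133}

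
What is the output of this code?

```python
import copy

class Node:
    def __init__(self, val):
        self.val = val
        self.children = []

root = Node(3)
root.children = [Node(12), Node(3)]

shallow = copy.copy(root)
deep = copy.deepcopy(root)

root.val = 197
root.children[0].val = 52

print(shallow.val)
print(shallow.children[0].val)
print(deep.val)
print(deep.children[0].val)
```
3
52
3
12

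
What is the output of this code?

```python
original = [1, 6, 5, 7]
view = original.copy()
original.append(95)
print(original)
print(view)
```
[1, 6, 5, 7, 95]
[1, 6, 5, 7]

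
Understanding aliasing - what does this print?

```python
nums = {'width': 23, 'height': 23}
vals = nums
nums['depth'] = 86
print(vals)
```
{'width': 23, 'height': 23, 'depth': 86}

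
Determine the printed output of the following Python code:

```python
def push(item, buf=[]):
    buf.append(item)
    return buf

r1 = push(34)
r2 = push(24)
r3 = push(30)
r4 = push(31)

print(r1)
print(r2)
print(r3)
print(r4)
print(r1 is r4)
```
[34, 24, 30, 31]
[34, 24, 30, 31]
[34, 24, 30, 31]
[34, 24, 30, 31]
True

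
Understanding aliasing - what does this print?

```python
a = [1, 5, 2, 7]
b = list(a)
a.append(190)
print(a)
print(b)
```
[1, 5, 2, 7, 190]
[1, 5, 2, 7]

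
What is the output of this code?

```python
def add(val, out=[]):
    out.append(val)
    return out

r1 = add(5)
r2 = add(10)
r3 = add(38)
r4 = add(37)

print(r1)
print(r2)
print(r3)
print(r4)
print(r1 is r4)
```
[5, 10, 38, 37]
[5, 10, 38, 37]
[5, 10, 38, 37]
[5, 10, 38, 37]
True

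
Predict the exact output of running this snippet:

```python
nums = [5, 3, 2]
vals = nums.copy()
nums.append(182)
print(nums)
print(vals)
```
[5, 3, 2, 182]
[5, 3, 2]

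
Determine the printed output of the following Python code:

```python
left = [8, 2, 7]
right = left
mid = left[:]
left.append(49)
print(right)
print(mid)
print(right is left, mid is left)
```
[8, 2, 7, 49]
[8, 2, 7]
True False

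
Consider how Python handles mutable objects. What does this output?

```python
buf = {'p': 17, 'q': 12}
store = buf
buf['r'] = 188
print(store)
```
{'p': 17, 'q': 12, 'r': 188}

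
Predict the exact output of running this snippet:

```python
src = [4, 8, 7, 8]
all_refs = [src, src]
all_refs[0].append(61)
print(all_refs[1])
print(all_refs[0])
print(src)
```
[4, 8, 7, 8, 61]
[4, 8, 7, 8, 61]
[4, 8, 7, 8, 61]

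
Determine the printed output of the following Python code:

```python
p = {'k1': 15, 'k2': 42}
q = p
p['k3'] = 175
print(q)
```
{'k1': 15, 'k2': 42, 'k3': 175}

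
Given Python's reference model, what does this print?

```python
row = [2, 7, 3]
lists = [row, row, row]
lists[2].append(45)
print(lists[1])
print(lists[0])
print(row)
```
[2, 7, 3, 45]
[2, 7, 3, 45]
[2, 7, 3, 45]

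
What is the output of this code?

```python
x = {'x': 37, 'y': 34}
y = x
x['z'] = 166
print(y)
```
{'x': 37, 'y': 34, 'z': 166}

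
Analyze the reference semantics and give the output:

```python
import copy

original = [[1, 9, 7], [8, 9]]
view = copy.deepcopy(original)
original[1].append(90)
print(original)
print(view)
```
[[1, 9, 7], [8, 9, 90]]
[[1, 9, 7], [8, 9]]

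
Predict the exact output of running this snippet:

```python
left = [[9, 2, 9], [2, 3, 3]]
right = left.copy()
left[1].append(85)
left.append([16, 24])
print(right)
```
[[9, 2, 9], [2, 3, 3, 85]]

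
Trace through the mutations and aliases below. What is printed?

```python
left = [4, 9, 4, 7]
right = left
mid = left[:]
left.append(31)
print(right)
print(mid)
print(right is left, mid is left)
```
[4, 9, 4, 7, 31]
[4, 9, 4, 7]
True False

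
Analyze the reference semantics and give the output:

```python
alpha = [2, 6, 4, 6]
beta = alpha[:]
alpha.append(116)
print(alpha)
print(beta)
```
[2, 6, 4, 6, 116]
[2, 6, 4, 6]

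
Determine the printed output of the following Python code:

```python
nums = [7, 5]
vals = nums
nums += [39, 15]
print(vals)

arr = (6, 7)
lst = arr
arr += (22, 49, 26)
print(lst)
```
[7, 5, 39, 15]
(6, 7)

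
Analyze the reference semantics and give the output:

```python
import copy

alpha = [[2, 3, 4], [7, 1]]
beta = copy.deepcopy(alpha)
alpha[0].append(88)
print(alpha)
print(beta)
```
[[2, 3, 4, 88], [7, 1]]
[[2, 3, 4], [7, 1]]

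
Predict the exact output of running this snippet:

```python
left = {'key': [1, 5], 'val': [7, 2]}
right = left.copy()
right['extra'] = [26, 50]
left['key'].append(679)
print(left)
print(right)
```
{'key': [1, 5, 679], 'val': [7, 2]}
{'key': [1, 5, 679], 'val': [7, 2], 'extra': [26, 50]}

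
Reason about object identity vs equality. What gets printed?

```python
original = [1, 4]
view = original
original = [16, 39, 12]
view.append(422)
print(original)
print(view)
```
[16, 39, 12]
[1, 4, 422]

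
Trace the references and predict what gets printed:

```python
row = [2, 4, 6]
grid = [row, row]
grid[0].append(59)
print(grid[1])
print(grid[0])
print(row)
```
[2, 4, 6, 59]
[2, 4, 6, 59]
[2, 4, 6, 59]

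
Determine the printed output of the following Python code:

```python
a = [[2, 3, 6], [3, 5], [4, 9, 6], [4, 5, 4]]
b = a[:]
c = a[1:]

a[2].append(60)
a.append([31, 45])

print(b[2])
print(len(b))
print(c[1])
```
[4, 9, 6, 60]
4
[4, 9, 6, 60]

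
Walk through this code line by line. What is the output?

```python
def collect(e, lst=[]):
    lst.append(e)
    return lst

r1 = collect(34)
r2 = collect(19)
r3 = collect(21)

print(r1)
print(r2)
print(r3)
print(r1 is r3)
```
[34, 19, 21]
[34, 19, 21]
[34, 19, 21]
True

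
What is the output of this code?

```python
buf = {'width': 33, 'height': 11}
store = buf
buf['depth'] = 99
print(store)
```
{'width': 33, 'height': 11, 'depth': 99}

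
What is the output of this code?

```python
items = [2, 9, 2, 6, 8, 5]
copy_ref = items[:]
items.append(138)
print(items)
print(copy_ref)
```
[2, 9, 2, 6, 8, 5, 138]
[2, 9, 2, 6, 8, 5]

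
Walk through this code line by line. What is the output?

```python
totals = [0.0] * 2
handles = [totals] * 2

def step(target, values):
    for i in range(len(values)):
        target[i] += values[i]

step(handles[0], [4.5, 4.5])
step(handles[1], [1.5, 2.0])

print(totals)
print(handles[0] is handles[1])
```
[6.0, 6.5]
True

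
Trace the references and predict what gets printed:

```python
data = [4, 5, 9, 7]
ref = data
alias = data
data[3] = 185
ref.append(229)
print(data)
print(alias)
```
[4, 5, 9, 185, 229]
[4, 5, 9, 185, 229]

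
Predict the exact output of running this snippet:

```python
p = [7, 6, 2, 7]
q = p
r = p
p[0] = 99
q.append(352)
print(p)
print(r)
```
[99, 6, 2, 7, 352]
[99, 6, 2, 7, 352]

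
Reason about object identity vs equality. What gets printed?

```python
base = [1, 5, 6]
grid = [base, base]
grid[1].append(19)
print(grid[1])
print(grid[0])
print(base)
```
[1, 5, 6, 19]
[1, 5, 6, 19]
[1, 5, 6, 19]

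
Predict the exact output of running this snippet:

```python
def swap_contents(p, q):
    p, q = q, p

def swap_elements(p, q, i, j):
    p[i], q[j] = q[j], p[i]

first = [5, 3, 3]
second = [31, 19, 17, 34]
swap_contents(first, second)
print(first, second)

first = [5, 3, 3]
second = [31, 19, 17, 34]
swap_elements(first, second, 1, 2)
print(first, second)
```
[5, 3, 3] [31, 19, 17, 34]
[5, 17, 3] [31, 19, 3, 34]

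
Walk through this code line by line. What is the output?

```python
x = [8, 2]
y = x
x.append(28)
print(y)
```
[8, 2, 28]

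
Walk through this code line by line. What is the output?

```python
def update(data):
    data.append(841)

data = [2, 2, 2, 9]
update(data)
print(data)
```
[2, 2, 2, 9, 841]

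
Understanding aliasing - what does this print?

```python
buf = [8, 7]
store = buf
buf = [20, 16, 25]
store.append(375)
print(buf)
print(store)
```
[20, 16, 25]
[8, 7, 375]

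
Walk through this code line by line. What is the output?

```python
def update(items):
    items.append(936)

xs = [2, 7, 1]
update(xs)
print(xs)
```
[2, 7, 1, 936]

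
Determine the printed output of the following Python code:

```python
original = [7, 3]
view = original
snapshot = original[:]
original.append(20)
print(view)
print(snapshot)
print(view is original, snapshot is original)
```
[7, 3, 20]
[7, 3]
True False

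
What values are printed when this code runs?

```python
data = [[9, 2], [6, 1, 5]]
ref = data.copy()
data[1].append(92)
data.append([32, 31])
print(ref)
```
[[9, 2], [6, 1, 5, 92]]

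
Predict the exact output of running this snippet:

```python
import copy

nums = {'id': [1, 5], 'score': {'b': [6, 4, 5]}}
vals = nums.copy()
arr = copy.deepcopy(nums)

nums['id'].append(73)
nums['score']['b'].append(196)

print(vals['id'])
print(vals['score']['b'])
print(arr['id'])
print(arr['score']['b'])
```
[1, 5, 73]
[6, 4, 5, 196]
[1, 5]
[6, 4, 5]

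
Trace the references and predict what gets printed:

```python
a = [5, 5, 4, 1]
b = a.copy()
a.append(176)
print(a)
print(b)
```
[5, 5, 4, 1, 176]
[5, 5, 4, 1]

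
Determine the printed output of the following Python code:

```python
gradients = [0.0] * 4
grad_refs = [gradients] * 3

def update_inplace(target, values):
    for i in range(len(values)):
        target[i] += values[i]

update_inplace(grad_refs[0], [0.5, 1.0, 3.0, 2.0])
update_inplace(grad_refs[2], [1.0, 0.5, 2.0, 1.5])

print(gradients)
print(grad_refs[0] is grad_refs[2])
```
[1.5, 1.5, 5.0, 3.5]
True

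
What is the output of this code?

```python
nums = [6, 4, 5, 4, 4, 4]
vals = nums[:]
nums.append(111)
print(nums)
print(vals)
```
[6, 4, 5, 4, 4, 4, 111]
[6, 4, 5, 4, 4, 4]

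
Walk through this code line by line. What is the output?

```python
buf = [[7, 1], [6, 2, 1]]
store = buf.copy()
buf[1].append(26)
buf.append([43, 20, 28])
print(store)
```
[[7, 1], [6, 2, 1, 26]]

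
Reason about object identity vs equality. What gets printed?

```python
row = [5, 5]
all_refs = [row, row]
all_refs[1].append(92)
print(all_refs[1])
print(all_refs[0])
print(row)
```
[5, 5, 92]
[5, 5, 92]
[5, 5, 92]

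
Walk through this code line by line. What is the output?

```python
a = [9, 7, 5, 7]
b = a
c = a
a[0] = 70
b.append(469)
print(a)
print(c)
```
[70, 7, 5, 7, 469]
[70, 7, 5, 7, 469]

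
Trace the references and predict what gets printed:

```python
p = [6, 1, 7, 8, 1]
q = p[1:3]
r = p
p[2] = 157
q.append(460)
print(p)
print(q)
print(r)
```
[6, 1, 157, 8, 1]
[1, 7, 460]
[6, 1, 157, 8, 1]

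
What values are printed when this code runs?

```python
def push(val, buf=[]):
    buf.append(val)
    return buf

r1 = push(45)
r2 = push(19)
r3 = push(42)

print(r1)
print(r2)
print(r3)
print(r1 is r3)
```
[45, 19, 42]
[45, 19, 42]
[45, 19, 42]
True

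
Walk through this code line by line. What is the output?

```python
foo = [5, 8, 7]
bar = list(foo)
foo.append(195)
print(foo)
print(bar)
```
[5, 8, 7, 195]
[5, 8, 7]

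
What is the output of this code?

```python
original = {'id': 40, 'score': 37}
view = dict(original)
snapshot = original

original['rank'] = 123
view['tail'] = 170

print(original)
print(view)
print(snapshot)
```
{'id': 40, 'score': 37, 'rank': 123}
{'id': 40, 'score': 37, 'tail': 170}
{'id': 40, 'score': 37, 'rank': 123}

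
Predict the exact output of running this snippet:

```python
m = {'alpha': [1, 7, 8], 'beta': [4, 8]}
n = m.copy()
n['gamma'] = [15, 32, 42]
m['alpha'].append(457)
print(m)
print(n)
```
{'alpha': [1, 7, 8, 457], 'beta': [4, 8]}
{'alpha': [1, 7, 8, 457], 'beta': [4, 8], 'gamma': [15, 32, 42]}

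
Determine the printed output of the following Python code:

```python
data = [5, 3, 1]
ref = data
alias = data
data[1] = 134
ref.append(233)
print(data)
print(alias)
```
[5, 134, 1, 233]
[5, 134, 1, 233]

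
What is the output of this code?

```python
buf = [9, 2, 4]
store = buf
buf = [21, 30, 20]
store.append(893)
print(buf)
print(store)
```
[21, 30, 20]
[9, 2, 4, 893]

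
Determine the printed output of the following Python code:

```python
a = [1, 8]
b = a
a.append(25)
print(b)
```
[1, 8, 25]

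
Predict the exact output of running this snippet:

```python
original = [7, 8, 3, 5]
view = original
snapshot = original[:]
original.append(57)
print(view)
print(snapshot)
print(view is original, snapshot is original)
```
[7, 8, 3, 5, 57]
[7, 8, 3, 5]
True False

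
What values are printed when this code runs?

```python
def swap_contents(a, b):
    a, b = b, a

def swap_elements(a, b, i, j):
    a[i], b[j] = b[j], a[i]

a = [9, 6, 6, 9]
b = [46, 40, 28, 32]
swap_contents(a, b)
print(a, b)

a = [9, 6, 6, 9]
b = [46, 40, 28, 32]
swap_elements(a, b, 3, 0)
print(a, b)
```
[9, 6, 6, 9] [46, 40, 28, 32]
[9, 6, 6, 46] [9, 40, 28, 32]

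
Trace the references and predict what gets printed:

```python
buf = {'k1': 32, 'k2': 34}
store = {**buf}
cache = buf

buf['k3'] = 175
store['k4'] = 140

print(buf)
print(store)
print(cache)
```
{'k1': 32, 'k2': 34, 'k3': 175}
{'k1': 32, 'k2': 34, 'k4': 140}
{'k1': 32, 'k2': 34, 'k3': 175}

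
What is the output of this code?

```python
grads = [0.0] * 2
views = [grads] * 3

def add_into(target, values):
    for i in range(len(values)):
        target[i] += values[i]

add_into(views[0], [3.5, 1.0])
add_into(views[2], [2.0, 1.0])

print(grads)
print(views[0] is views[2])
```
[5.5, 2.0]
True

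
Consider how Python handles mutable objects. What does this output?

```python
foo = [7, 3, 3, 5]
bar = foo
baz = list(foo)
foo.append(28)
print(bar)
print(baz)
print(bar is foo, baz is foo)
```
[7, 3, 3, 5, 28]
[7, 3, 3, 5]
True False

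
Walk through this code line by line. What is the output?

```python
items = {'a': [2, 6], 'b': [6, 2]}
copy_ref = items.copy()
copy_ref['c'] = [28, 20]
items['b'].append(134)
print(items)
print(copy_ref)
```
{'a': [2, 6], 'b': [6, 2, 134]}
{'a': [2, 6], 'b': [6, 2, 134], 'c': [28, 20]}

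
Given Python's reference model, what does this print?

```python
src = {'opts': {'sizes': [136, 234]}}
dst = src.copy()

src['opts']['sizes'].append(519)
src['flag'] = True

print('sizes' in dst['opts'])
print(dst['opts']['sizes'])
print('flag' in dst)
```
True
[136, 234, 519]
False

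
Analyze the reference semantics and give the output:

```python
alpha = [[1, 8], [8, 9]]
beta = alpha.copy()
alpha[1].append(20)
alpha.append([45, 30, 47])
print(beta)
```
[[1, 8], [8, 9, 20]]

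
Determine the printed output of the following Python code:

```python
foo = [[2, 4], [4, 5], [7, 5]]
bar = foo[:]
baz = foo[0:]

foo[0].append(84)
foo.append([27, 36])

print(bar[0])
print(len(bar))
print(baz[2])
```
[2, 4, 84]
3
[7, 5]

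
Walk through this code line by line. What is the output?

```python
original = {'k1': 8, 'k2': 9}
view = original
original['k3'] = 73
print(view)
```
{'k1': 8, 'k2': 9, 'k3': 73}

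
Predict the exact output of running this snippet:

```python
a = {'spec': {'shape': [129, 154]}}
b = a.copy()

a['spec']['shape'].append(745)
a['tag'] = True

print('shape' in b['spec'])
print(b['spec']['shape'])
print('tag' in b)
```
True
[129, 154, 745]
False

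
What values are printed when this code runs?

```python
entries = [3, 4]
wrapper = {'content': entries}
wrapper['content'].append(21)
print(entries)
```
[3, 4, 21]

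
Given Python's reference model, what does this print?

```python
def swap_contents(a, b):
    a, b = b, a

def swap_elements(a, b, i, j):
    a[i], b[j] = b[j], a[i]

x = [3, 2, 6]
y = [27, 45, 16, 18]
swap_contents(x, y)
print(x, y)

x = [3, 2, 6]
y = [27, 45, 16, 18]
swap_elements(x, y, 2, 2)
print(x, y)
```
[3, 2, 6] [27, 45, 16, 18]
[3, 2, 16] [27, 45, 6, 18]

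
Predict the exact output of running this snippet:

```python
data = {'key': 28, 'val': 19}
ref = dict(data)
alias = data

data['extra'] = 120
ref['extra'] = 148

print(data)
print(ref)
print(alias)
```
{'key': 28, 'val': 19, 'extra': 120}
{'key': 28, 'val': 19, 'extra': 148}
{'key': 28, 'val': 19, 'extra': 120}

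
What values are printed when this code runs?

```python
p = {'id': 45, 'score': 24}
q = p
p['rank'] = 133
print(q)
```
{'id': 45, 'score': 24, 'rank': 133}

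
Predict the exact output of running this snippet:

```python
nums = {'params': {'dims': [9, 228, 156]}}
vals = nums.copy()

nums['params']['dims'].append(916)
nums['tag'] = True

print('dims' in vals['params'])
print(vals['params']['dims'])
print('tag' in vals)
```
True
[9, 228, 156, 916]
False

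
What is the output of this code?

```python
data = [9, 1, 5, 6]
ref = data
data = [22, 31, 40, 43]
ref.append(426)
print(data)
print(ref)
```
[22, 31, 40, 43]
[9, 1, 5, 6, 426]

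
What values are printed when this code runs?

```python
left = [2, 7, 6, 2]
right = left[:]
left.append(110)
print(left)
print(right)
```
[2, 7, 6, 2, 110]
[2, 7, 6, 2]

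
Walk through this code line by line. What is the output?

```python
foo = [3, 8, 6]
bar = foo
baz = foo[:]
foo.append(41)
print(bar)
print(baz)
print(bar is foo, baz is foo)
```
[3, 8, 6, 41]
[3, 8, 6]
True False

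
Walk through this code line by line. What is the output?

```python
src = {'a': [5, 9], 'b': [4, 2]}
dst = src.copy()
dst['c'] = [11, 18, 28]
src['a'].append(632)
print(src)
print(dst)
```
{'a': [5, 9, 632], 'b': [4, 2]}
{'a': [5, 9, 632], 'b': [4, 2], 'c': [11, 18, 28]}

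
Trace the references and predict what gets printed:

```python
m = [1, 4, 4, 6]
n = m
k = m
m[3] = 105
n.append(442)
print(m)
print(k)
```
[1, 4, 4, 105, 442]
[1, 4, 4, 105, 442]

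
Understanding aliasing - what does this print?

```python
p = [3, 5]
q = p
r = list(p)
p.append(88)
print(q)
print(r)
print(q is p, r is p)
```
[3, 5, 88]
[3, 5]
True False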